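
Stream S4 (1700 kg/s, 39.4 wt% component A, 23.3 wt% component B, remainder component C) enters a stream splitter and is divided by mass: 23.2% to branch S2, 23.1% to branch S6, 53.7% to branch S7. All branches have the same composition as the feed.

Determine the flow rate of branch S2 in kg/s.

394.4 kg/s

Branch S2 flow = 0.232×1700 = 394.4 kg/s.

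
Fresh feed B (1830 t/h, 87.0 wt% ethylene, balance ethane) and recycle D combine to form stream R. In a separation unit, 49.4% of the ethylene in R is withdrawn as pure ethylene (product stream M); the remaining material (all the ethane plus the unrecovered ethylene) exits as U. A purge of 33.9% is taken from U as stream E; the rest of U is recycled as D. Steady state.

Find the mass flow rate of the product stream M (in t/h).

1182 t/h

ethylene in R: m_A = 1830×0.870 + (1−0.339)·(1−0.494)·m_A, so m_A = 1592.1/0.6655 = 2392.2 t/h.
Product M = 0.494×2392.2 = 1181.8 t/h.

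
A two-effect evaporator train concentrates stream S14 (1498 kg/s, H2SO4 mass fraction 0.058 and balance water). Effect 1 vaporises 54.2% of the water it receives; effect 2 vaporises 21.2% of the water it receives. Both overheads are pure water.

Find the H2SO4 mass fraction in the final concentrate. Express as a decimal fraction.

0.146

water in feed = 1498×0.942 = 1411.1 kg/s.
After stage 1: water left = (1−0.542)×1411.1 = 646.29; stream total = 733.18 kg/s.
After stage 2: water left = (1−0.212)×646.29 = 509.28; final concentrate = 596.16 kg/s.
H2SO4 fraction = 86.884/596.16 = 0.146.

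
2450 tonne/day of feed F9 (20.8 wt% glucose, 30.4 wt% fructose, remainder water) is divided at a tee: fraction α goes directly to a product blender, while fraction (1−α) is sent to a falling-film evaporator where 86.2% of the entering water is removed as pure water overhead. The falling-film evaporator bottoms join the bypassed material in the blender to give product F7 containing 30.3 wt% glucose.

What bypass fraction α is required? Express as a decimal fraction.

All 2450×0.208 = 509.6 tonne/day of glucose reaches F7, so F7 = 509.6/0.303 = 1681.8 tonne/day and vapour = 768.15 tonne/day.
The evaporator receives (1−α)·2450 of feed at 0.488 water and removes 0.862 of that water:
0.862×0.488×(1−α)×2450 = 768.15
(1−α) = 768.15/1030.6 = 0.7453;  α = 0.2547.

0.255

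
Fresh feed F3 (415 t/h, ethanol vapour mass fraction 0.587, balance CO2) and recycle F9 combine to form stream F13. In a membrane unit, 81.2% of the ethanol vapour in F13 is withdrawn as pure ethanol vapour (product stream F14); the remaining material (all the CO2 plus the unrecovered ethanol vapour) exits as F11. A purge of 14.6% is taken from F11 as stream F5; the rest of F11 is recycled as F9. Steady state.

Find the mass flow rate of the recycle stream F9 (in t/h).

CO2 enters only via F3 and leaves only via the purge: 415×0.413 = 0.146×(CO2 in F11), and the membrane unit passes all CO2, so CO2 in F13 = CO2 in F11 = 1173.9 t/h.
ethanol vapour in F13: m_A = 415×0.587 + (1−0.146)·(1−0.812)·m_A, so m_A = 243.6/0.8394 = 290.2 t/h.
F11 = (1−0.812)×290.2 + 1173.9 = 1228.5 t/h.
Recycle F9 = (1−0.146)×1228.5 = 1049.1 t/h.

1049 t/h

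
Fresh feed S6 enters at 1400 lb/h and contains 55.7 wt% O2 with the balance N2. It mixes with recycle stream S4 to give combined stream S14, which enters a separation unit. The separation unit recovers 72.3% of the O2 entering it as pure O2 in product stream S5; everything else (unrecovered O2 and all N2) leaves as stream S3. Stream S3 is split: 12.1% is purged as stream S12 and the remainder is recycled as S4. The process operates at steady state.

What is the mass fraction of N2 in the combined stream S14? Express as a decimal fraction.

0.833

N2 enters only via S6 and leaves only via the purge: 1400×0.443 = 0.121×(N2 in S3), and the separation unit passes all N2, so N2 in S14 = N2 in S3 = 5125.6 lb/h.
O2 in S14: m_A = 1400×0.557 + (1−0.121)·(1−0.723)·m_A, so m_A = 779.8/0.7565 = 1030.8 lb/h.
S14 = 1030.8 + 5125.6 = 6156.4 lb/h.
N2 fraction in S14 = 5125.6/6156.4 = 0.833.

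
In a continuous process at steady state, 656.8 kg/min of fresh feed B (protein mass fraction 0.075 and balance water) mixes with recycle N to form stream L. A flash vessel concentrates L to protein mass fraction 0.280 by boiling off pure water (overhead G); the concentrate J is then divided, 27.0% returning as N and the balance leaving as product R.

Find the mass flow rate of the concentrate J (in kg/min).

241 kg/min

Overall protein balance (none leaves overhead): protein in fresh feed = protein in product, i.e. 656.8×0.075 = (1−0.270)·J·0.280.
J = 49.26/(0.280×0.730) = 241 kg/min.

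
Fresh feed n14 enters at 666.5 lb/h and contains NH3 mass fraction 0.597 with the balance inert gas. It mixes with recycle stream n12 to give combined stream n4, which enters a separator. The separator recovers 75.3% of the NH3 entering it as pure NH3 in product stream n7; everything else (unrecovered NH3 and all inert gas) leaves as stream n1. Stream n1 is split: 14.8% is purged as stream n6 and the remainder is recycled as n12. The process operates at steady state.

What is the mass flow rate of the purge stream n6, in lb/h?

inert gas enters only via n14 and leaves only via the purge: 666.5×0.403 = 0.148×(inert gas in n1), and the separator passes all inert gas, so inert gas in n4 = inert gas in n1 = 1814.9 lb/h.
NH3 in n4: m_A = 666.5×0.597 + (1−0.148)·(1−0.753)·m_A, so m_A = 397.9/0.7896 = 503.95 lb/h.
n1 = (1−0.753)×503.95 + 1814.9 = 1939.3 lb/h.
Purge n6 = 0.148×1939.3 = 287.02 lb/h.

287 lb/h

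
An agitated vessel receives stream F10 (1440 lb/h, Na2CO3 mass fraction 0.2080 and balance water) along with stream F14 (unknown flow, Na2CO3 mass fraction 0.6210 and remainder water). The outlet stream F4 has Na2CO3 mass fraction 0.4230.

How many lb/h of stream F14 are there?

Let F14 be the unknown flow. Total out = 1440 + F14.
Na2CO3 balance: 299.52 + 0.621·F14 = 0.423·(1440 + F14)
(0.621 − 0.423)·F14 = 0.423×1440 − 299.52 = 309.6
F14 = 309.6 / 0.198 = 1563.6 lb/h

1564 lb/h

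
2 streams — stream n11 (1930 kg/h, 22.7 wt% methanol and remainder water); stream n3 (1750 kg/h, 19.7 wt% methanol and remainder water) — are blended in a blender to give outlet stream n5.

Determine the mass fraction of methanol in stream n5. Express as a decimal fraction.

0.213

Total flow out = 1930 + 1750 = 3680 kg/h.
methanol in = 1930×0.227 + 1750×0.197 = 782.86 kg/h.
methanol mass fraction in n5 = 782.86/3680 = 0.213.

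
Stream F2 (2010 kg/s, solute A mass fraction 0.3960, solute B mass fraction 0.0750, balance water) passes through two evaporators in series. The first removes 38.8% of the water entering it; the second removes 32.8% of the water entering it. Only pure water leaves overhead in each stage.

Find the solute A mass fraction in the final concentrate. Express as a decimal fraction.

water in feed = 2010×0.529 = 1063.3 kg/s.
After stage 1: water left = (1−0.388)×1063.3 = 650.73; stream total = 1597.4 kg/s.
After stage 2: water left = (1−0.328)×650.73 = 437.29; final concentrate = 1384 kg/s.
solute A fraction = 795.96/1384 = 0.5751.

0.5751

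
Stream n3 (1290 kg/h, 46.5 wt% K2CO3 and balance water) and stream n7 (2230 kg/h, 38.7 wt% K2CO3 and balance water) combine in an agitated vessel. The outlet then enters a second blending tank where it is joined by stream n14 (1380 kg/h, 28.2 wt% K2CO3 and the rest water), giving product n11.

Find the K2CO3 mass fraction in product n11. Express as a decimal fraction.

Overall, product flow = 4900 kg/h.
K2CO3 in = 1290×0.465 + 2230×0.387 + 1380×0.282 = 1852 kg/h.
K2CO3 fraction in n11 = 0.3780.

0.3780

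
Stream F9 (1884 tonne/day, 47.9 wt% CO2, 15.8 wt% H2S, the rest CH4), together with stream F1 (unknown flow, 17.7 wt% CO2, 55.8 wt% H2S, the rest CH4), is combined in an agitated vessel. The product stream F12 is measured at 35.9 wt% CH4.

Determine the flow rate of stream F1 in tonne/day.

80.17 tonne/day

Let F1 be the unknown flow. Total out = 1884 + F1.
CH4 balance: 683.89 + 0.265·F1 = 0.359·(1884 + F1)
(0.265 − 0.359)·F1 = 0.359×1884 − 683.89 = -7.536
F1 = -7.536 / -0.094 = 80.17 tonne/day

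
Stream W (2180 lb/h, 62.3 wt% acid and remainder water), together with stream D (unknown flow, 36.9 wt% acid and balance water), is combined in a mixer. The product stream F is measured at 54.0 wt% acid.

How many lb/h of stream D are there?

Let D be the unknown flow. Total out = 2180 + D.
acid balance: 1358.1 + 0.369·D = 0.540·(2180 + D)
(0.369 − 0.540)·D = 0.540×2180 − 1358.1 = -180.94
D = -180.94 / -0.171 = 1058.1 lb/h

1058 lb/h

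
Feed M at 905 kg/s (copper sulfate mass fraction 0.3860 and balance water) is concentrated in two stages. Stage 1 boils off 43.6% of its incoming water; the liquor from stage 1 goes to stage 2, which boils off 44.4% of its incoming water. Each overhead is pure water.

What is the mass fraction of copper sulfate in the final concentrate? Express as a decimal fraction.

water in feed = 905×0.614 = 555.67 kg/s.
After stage 1: water left = (1−0.436)×555.67 = 313.4; stream total = 662.73 kg/s.
After stage 2: water left = (1−0.444)×313.4 = 174.25; final concentrate = 523.58 kg/s.
copper sulfate fraction = 349.33/523.58 = 0.6672.

0.6672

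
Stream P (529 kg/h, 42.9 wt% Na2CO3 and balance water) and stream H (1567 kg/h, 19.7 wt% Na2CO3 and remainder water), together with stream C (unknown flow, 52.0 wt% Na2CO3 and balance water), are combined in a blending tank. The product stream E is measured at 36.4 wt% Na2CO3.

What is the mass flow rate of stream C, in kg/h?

1457 kg/h

Let C be the unknown flow. Total out = 2096 + C.
Na2CO3 balance: 535.64 + 0.520·C = 0.364·(2096 + C)
(0.520 − 0.364)·C = 0.364×2096 − 535.64 = 227.3
C = 227.3 / 0.156 = 1457.1 kg/h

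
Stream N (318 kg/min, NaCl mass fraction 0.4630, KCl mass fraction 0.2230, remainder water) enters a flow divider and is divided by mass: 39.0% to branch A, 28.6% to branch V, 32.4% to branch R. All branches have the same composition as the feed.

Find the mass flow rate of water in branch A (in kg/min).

38.94 kg/min

Branch A total = 0.390×318 = 124.02 kg/min.
water in A = 0.314×124.02 = 38.942 kg/min.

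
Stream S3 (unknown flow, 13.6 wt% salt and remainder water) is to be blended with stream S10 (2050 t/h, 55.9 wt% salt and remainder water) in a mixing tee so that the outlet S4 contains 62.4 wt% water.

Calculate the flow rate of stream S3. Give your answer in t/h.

Let S3 be the unknown flow. Total out = 2050 + S3.
water balance: 904.05 + 0.864·S3 = 0.624·(2050 + S3)
(0.864 − 0.624)·S3 = 0.624×2050 − 904.05 = 375.15
S3 = 375.15 / 0.240 = 1563.1 t/h

1563 t/h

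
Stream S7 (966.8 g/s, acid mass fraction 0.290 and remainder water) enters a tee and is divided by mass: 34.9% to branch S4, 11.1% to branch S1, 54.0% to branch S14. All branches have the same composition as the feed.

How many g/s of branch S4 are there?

Branch S4 flow = 0.349×966.8 = 337.41 g/s.

337.4 g/s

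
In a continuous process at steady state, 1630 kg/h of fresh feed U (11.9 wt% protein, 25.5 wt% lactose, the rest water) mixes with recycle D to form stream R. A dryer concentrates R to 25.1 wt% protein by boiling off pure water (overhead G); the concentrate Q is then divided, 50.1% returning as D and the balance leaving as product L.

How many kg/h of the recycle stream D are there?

Overall protein balance (none leaves overhead): protein in fresh feed = protein in product, i.e. 1630×0.119 = (1−0.501)·Q·0.251.
Q = 193.97/(0.251×0.499) = 1548.7 kg/h.
Recycle D = 0.501×1548.7 = 775.89 kg/h.

775.9 kg/h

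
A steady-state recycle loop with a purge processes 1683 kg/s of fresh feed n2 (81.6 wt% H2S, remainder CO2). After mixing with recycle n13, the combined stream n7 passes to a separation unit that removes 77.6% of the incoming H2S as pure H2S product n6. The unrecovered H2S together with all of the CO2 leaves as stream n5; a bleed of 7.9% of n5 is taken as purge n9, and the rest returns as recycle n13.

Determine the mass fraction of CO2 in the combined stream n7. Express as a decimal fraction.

0.694

CO2 enters only via n2 and leaves only via the purge: 1683×0.184 = 0.079×(CO2 in n5), and the separation unit passes all CO2, so CO2 in n7 = CO2 in n5 = 3919.9 kg/s.
H2S in n7: m_A = 1683×0.816 + (1−0.079)·(1−0.776)·m_A, so m_A = 1373.3/0.7937 = 1730.3 kg/s.
n7 = 1730.3 + 3919.9 = 5650.2 kg/s.
CO2 fraction in n7 = 3919.9/5650.2 = 0.694.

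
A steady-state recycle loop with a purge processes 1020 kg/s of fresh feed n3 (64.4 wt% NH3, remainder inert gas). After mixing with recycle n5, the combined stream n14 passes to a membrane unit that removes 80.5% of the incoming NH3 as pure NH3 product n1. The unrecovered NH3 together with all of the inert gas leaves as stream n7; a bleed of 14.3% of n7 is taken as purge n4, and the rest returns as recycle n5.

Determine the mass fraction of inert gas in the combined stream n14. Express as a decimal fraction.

inert gas enters only via n3 and leaves only via the purge: 1020×0.356 = 0.143×(inert gas in n7), and the membrane unit passes all inert gas, so inert gas in n14 = inert gas in n7 = 2539.3 kg/s.
NH3 in n14: m_A = 1020×0.644 + (1−0.143)·(1−0.805)·m_A, so m_A = 656.88/0.8329 = 788.68 kg/s.
n14 = 788.68 + 2539.3 = 3328 kg/s.
inert gas fraction in n14 = 2539.3/3328 = 0.763.

0.763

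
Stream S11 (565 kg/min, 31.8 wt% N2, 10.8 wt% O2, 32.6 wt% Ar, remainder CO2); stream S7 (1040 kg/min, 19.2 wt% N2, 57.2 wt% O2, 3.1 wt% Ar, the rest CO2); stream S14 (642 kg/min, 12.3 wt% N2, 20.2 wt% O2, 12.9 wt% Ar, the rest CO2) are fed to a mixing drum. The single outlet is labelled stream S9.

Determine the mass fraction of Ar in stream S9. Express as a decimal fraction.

Total flow out = 565 + 1040 + 642 = 2247 kg/min.
Ar in = 565×0.326 + 1040×0.031 + 642×0.129 = 299.25 kg/min.
Ar mass fraction in S9 = 299.25/2247 = 0.1332.

0.1332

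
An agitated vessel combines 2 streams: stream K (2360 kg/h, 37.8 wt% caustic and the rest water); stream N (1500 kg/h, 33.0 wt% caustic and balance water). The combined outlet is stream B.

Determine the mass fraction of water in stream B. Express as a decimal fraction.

0.641

Total flow out = 2360 + 1500 = 3860 kg/h.
water in = 2360×0.622 + 1500×0.670 = 2472.9 kg/h.
water mass fraction in B = 2472.9/3860 = 0.641.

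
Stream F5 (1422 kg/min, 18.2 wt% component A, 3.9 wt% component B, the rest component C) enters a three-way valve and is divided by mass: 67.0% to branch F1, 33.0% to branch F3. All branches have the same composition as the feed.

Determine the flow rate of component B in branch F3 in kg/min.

18.3 kg/min

Branch F3 total = 0.330×1422 = 469.26 kg/min.
component B in F3 = 0.039×469.26 = 18.301 kg/min.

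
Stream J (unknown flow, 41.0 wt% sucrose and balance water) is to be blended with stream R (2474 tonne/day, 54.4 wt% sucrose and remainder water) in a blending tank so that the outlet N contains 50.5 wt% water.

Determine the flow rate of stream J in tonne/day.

1426 tonne/day

Let J be the unknown flow. Total out = 2474 + J.
water balance: 1128.1 + 0.590·J = 0.505·(2474 + J)
(0.590 − 0.505)·J = 0.505×2474 − 1128.1 = 121.23
J = 121.23 / 0.085 = 1426.2 tonne/day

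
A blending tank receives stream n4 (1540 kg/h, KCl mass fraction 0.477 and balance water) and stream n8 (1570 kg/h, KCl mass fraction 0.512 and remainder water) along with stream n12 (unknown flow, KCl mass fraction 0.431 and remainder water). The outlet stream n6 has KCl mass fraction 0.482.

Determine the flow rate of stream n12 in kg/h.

Let n12 be the unknown flow. Total out = 3110 + n12.
KCl balance: 1538.4 + 0.431·n12 = 0.482·(3110 + n12)
(0.431 − 0.482)·n12 = 0.482×3110 − 1538.4 = -39.4
n12 = -39.4 / -0.051 = 772.55 kg/h

772.5 kg/h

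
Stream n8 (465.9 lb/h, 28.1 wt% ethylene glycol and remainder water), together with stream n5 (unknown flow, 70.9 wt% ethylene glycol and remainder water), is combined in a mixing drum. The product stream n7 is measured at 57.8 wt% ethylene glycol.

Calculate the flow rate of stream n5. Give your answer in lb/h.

1056 lb/h

Let n5 be the unknown flow. Total out = 465.9 + n5.
ethylene glycol balance: 130.92 + 0.709·n5 = 0.578·(465.9 + n5)
(0.709 − 0.578)·n5 = 0.578×465.9 − 130.92 = 138.37
n5 = 138.37 / 0.131 = 1056.3 lb/h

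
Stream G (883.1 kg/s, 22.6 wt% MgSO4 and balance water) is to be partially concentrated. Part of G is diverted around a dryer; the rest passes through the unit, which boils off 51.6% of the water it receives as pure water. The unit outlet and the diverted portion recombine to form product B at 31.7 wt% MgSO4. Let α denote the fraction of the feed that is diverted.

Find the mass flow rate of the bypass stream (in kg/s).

All 883.1×0.226 = 199.58 kg/s of MgSO4 reaches B, so B = 199.58/0.317 = 629.59 kg/s and vapour = 253.51 kg/s.
The evaporator receives (1−α)·883.1 of feed at 0.774 water and removes 0.516 of that water:
0.516×0.774×(1−α)×883.1 = 253.51
(1−α) = 253.51/352.7 = 0.7188;  α = 0.2812.
Bypass flow = 0.2812×883.1 = 248.35 kg/s.

248.4 kg/s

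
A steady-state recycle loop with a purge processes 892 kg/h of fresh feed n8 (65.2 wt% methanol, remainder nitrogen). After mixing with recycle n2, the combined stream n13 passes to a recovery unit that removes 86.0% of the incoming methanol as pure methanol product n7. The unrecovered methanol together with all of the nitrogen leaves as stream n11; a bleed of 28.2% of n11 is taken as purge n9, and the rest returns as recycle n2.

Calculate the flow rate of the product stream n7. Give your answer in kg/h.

methanol in n13: m_A = 892×0.652 + (1−0.282)·(1−0.860)·m_A, so m_A = 581.58/0.8995 = 646.58 kg/h.
Product n7 = 0.860×646.58 = 556.06 kg/h.

556.1 kg/h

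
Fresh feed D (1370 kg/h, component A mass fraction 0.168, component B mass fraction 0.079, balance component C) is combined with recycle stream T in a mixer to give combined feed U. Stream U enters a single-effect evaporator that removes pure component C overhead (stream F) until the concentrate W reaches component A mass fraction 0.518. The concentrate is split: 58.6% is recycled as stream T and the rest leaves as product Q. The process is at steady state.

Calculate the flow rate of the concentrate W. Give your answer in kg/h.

Overall component A balance (none leaves overhead): component A in fresh feed = component A in product, i.e. 1370×0.168 = (1−0.586)·W·0.518.
W = 230.16/(0.518×0.414) = 1073.2 kg/h.

1073 kg/h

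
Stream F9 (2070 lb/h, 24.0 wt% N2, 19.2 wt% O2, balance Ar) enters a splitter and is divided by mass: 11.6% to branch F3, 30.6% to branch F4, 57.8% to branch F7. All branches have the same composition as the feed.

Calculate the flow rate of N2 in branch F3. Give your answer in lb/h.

57.63 lb/h

Branch F3 total = 0.116×2070 = 240.12 lb/h.
N2 in F3 = 0.240×240.12 = 57.629 lb/h.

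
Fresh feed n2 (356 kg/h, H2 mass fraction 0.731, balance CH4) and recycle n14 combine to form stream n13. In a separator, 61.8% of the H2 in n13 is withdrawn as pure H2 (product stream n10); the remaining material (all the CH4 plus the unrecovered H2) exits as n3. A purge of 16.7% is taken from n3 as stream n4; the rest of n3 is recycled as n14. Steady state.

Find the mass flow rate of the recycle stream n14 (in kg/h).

CH4 enters only via n2 and leaves only via the purge: 356×0.269 = 0.167×(CH4 in n3), and the separator passes all CH4, so CH4 in n13 = CH4 in n3 = 573.44 kg/h.
H2 in n13: m_A = 356×0.731 + (1−0.167)·(1−0.618)·m_A, so m_A = 260.24/0.6818 = 381.69 kg/h.
n3 = (1−0.618)×381.69 + 573.44 = 719.24 kg/h.
Recycle n14 = (1−0.167)×719.24 = 599.13 kg/h.

599.1 kg/h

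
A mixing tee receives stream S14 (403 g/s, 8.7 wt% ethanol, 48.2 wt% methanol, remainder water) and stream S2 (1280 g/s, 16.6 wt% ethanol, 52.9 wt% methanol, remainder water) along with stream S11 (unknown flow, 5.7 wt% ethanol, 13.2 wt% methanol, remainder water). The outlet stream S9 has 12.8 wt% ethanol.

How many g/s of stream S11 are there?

Let S11 be the unknown flow. Total out = 1683 + S11.
ethanol balance: 247.54 + 0.057·S11 = 0.128·(1683 + S11)
(0.057 − 0.128)·S11 = 0.128×1683 − 247.54 = -32.117
S11 = -32.117 / -0.071 = 452.35 g/s

452.4 g/s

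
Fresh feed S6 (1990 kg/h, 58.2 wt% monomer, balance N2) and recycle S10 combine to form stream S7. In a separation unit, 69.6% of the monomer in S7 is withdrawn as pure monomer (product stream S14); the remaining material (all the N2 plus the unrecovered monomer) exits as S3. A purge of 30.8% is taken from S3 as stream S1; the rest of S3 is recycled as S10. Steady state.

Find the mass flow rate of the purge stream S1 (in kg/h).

N2 enters only via S6 and leaves only via the purge: 1990×0.418 = 0.308×(N2 in S3), and the separation unit passes all N2, so N2 in S7 = N2 in S3 = 2700.7 kg/h.
monomer in S7: m_A = 1990×0.582 + (1−0.308)·(1−0.696)·m_A, so m_A = 1158.2/0.7896 = 1466.7 kg/h.
S3 = (1−0.696)×1466.7 + 2700.7 = 3146.6 kg/h.
Purge S1 = 0.308×3146.6 = 969.15 kg/h.

969.2 kg/h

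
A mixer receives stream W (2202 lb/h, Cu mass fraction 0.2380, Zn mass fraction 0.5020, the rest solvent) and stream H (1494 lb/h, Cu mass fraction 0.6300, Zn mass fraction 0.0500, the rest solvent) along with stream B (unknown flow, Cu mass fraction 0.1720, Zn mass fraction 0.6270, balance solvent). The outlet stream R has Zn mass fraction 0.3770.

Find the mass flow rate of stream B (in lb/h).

853.2 lb/h

Let B be the unknown flow. Total out = 3696 + B.
Zn balance: 1180.1 + 0.627·B = 0.377·(3696 + B)
(0.627 − 0.377)·B = 0.377×3696 − 1180.1 = 213.29
B = 213.29 / 0.250 = 853.15 lb/h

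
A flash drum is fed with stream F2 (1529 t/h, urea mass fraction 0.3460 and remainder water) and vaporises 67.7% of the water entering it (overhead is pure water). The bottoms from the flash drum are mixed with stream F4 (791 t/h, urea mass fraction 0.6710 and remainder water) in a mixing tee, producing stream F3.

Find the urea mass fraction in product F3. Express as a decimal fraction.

Vapour removed = 0.677×0.654×1529 = 676.98 t/h; concentrate = 852.02 t/h.
urea reaching the mixer = 529.03 (from concentrate) + 791×0.671 = 1059.8 t/h.
Product flow = 852.02 + 791 = 1643 t/h; urea fraction = 0.6450.

0.6450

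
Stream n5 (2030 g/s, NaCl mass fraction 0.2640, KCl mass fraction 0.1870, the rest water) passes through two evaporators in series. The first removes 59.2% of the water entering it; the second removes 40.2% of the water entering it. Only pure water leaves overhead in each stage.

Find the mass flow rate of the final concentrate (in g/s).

water in feed = 2030×0.549 = 1114.5 g/s.
After stage 1: water left = (1−0.592)×1114.5 = 454.7; stream total = 1370.2 g/s.
After stage 2: water left = (1−0.402)×454.7 = 271.91; final concentrate = 1187.4 g/s.

1187 g/s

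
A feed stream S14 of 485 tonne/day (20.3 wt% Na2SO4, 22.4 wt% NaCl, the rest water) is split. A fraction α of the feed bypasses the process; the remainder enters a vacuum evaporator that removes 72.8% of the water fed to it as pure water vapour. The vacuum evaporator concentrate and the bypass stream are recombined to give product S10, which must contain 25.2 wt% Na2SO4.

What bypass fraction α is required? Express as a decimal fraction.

0.534

All 485×0.203 = 98.455 tonne/day of Na2SO4 reaches S10, so S10 = 98.455/0.252 = 390.69 tonne/day and vapour = 94.306 tonne/day.
The evaporator receives (1−α)·485 of feed at 0.573 water and removes 0.728 of that water:
0.728×0.573×(1−α)×485 = 94.306
(1−α) = 94.306/202.31 = 0.4661;  α = 0.5339.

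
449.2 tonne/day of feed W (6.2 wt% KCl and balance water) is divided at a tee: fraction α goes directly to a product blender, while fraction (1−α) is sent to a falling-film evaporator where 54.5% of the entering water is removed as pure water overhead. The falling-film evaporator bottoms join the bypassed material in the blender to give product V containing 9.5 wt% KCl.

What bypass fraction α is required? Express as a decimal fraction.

0.320

All 449.2×0.062 = 27.85 tonne/day of KCl reaches V, so V = 27.85/0.095 = 293.16 tonne/day and vapour = 156.04 tonne/day.
The evaporator receives (1−α)·449.2 of feed at 0.938 water and removes 0.545 of that water:
0.545×0.938×(1−α)×449.2 = 156.04
(1−α) = 156.04/229.64 = 0.6795;  α = 0.3205.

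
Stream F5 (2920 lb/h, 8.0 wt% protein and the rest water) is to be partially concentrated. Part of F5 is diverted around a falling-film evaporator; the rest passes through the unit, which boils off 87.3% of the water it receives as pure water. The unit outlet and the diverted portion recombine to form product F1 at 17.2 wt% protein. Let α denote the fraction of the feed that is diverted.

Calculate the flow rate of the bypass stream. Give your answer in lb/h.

975.4 lb/h

All 2920×0.080 = 233.6 lb/h of protein reaches F1, so F1 = 233.6/0.172 = 1358.1 lb/h and vapour = 1561.9 lb/h.
The evaporator receives (1−α)·2920 of feed at 0.920 water and removes 0.873 of that water:
0.873×0.920×(1−α)×2920 = 1561.9
(1−α) = 1561.9/2345.2 = 0.6660;  α = 0.3340.
Bypass flow = 0.3340×2920 = 975.36 lb/h.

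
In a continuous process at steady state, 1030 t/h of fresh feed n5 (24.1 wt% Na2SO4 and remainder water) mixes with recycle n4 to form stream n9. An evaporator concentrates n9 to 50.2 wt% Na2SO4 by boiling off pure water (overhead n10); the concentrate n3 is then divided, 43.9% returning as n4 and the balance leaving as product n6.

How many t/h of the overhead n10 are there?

535.5 t/h

Overall Na2SO4 balance (none leaves overhead): Na2SO4 in fresh feed = Na2SO4 in product, i.e. 1030×0.241 = (1−0.439)·n3·0.502.
n3 = 248.23/(0.502×0.561) = 881.43 t/h.
Recycle n4 = 0.439×881.43 = 386.95 t/h.
Combined feed n9 = 1030 + 386.95 = 1416.9 t/h.
Overhead n10 = n9 − n3 = 1416.9 − 881.43 = 535.52 t/h.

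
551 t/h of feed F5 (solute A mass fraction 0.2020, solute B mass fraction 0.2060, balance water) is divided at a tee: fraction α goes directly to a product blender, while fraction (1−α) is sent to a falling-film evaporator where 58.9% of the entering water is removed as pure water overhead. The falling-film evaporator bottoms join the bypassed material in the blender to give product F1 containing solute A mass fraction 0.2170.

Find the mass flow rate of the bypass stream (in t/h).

All 551×0.202 = 111.3 t/h of solute A reaches F1, so F1 = 111.3/0.217 = 512.91 t/h and vapour = 38.088 t/h.
The evaporator receives (1−α)·551 of feed at 0.592 water and removes 0.589 of that water:
0.589×0.592×(1−α)×551 = 38.088
(1−α) = 38.088/192.13 = 0.1982;  α = 0.8018.
Bypass flow = 0.8018×551 = 441.77 t/h.

441.8 t/h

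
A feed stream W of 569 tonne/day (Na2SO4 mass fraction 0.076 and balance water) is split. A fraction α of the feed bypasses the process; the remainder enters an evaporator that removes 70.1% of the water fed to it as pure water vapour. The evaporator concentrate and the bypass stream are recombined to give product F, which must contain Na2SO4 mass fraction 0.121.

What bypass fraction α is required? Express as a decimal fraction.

0.426

All 569×0.076 = 43.244 tonne/day of Na2SO4 reaches F, so F = 43.244/0.121 = 357.39 tonne/day and vapour = 211.61 tonne/day.
The evaporator receives (1−α)·569 of feed at 0.924 water and removes 0.701 of that water:
0.701×0.924×(1−α)×569 = 211.61
(1−α) = 211.61/368.55 = 0.5742;  α = 0.4258.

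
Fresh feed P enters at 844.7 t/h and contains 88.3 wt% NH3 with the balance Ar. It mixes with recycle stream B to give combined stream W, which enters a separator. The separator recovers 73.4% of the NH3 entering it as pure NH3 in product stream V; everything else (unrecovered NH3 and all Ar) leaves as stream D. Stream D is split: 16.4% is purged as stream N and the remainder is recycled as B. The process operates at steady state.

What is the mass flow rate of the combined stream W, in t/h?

Ar enters only via P and leaves only via the purge: 844.7×0.117 = 0.164×(Ar in D), and the separator passes all Ar, so Ar in W = Ar in D = 602.62 t/h.
NH3 in W: m_A = 844.7×0.883 + (1−0.164)·(1−0.734)·m_A, so m_A = 745.87/0.7776 = 959.17 t/h.
W = 959.17 + 602.62 = 1561.8 t/h.

1562 t/h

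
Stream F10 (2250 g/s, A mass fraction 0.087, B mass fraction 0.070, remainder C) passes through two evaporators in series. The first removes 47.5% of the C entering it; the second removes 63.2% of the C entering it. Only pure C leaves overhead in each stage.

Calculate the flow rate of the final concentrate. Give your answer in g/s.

719.7 g/s

C in feed = 2250×0.843 = 1896.8 g/s.
After stage 1: C left = (1−0.475)×1896.8 = 995.79; stream total = 1349 g/s.
After stage 2: C left = (1−0.632)×995.79 = 366.45; final concentrate = 719.7 g/s.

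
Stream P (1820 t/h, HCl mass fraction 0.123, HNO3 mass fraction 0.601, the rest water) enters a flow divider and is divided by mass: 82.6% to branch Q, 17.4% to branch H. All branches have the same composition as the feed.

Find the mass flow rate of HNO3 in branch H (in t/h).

Branch H total = 0.174×1820 = 316.68 t/h.
HNO3 in H = 0.601×316.68 = 190.32 t/h.

190.3 t/h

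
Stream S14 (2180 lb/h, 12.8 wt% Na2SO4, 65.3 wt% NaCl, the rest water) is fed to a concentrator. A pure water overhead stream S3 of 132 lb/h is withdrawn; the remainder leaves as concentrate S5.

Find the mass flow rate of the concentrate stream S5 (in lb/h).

Concentrate = 2180 − 132 = 2048 lb/h.

2048 lb/h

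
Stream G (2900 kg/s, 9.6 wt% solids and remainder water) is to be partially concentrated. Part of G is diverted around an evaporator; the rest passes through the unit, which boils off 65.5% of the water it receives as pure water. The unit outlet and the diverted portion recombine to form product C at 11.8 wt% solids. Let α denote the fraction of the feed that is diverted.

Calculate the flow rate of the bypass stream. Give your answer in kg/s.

1987 kg/s

All 2900×0.096 = 278.4 kg/s of solids reaches C, so C = 278.4/0.118 = 2359.3 kg/s and vapour = 540.68 kg/s.
The evaporator receives (1−α)·2900 of feed at 0.904 water and removes 0.655 of that water:
0.655×0.904×(1−α)×2900 = 540.68
(1−α) = 540.68/1717.1 = 0.3149;  α = 0.6851.
Bypass flow = 0.6851×2900 = 1986.9 kg/s.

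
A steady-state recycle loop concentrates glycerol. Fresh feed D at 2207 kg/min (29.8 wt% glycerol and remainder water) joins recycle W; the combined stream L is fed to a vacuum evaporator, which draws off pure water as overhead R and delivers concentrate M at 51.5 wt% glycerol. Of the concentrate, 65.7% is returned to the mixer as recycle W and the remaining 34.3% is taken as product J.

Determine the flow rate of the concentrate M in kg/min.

3723 kg/min

Overall glycerol balance (none leaves overhead): glycerol in fresh feed = glycerol in product, i.e. 2207×0.298 = (1−0.657)·M·0.515.
M = 657.69/(0.515×0.343) = 3723.2 kg/min.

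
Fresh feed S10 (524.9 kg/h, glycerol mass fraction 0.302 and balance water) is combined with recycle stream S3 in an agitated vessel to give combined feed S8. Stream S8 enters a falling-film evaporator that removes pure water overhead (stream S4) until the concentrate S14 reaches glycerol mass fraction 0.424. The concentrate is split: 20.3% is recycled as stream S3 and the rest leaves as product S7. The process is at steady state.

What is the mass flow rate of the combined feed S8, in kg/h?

Overall glycerol balance (none leaves overhead): glycerol in fresh feed = glycerol in product, i.e. 524.9×0.302 = (1−0.203)·S14·0.424.
S14 = 158.52/(0.424×0.797) = 469.09 kg/h.
Recycle S3 = 0.203×469.09 = 95.226 kg/h.
Combined feed S8 = 524.9 + 95.226 = 620.13 kg/h.

620.1 kg/h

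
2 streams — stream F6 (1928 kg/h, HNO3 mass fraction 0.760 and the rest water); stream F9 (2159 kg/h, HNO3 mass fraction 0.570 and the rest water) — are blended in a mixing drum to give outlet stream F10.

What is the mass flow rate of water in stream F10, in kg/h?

1391 kg/h

water out = water in = 1928×0.240 + 2159×0.430 = 1391.1 kg/h.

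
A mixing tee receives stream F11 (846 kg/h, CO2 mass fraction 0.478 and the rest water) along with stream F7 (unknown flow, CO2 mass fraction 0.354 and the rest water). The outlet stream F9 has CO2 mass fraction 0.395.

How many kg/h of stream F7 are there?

1713 kg/h

Let F7 be the unknown flow. Total out = 846 + F7.
CO2 balance: 404.39 + 0.354·F7 = 0.395·(846 + F7)
(0.354 − 0.395)·F7 = 0.395×846 − 404.39 = -70.218
F7 = -70.218 / -0.041 = 1712.6 kg/h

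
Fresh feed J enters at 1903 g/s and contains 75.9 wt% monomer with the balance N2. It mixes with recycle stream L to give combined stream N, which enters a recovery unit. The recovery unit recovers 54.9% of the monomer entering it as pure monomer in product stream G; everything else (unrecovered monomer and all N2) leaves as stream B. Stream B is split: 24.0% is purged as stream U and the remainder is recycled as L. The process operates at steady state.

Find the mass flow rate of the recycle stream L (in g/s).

N2 enters only via J and leaves only via the purge: 1903×0.241 = 0.240×(N2 in B), and the recovery unit passes all N2, so N2 in N = N2 in B = 1910.9 g/s.
monomer in N: m_A = 1903×0.759 + (1−0.240)·(1−0.549)·m_A, so m_A = 1444.4/0.6572 = 2197.6 g/s.
B = (1−0.549)×2197.6 + 1910.9 = 2902.1 g/s.
Recycle L = (1−0.240)×2902.1 = 2205.6 g/s.

2206 g/s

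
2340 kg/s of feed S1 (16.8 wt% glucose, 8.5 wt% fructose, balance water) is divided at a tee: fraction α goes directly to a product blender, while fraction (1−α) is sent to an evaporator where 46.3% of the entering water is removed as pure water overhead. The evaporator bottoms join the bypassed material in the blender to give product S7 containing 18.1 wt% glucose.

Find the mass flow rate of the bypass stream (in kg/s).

All 2340×0.168 = 393.12 kg/s of glucose reaches S7, so S7 = 393.12/0.181 = 2171.9 kg/s and vapour = 168.07 kg/s.
The evaporator receives (1−α)·2340 of feed at 0.747 water and removes 0.463 of that water:
0.463×0.747×(1−α)×2340 = 168.07
(1−α) = 168.07/809.31 = 0.2077;  α = 0.7923.
Bypass flow = 0.7923×2340 = 1854.1 kg/s.

1854 kg/s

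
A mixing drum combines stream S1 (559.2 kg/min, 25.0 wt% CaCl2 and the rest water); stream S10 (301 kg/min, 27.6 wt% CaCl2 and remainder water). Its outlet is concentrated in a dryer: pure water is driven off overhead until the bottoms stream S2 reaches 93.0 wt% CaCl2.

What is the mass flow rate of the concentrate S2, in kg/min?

CaCl2 entering = 559.2×0.250 + 301×0.276 = 222.88 kg/min.
All CaCl2 reports to S2, so S2 = 222.88/0.930 = 239.65 kg/min.

239.7 kg/min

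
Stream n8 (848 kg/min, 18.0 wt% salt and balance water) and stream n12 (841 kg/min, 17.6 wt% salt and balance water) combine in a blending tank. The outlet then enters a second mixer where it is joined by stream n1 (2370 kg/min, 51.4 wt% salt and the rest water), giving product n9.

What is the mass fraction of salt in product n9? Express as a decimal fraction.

0.3742

Overall, product flow = 4059 kg/min.
salt in = 848×0.180 + 841×0.176 + 2370×0.514 = 1518.8 kg/min.
salt fraction in n9 = 0.3742.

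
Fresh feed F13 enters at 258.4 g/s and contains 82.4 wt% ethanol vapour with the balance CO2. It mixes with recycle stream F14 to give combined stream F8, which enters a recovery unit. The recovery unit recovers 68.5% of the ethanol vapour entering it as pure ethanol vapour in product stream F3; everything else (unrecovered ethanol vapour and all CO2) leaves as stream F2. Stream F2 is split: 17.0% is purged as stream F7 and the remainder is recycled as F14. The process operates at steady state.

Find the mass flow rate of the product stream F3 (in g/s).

197.5 g/s

ethanol vapour in F8: m_A = 258.4×0.824 + (1−0.170)·(1−0.685)·m_A, so m_A = 212.92/0.7386 = 288.3 g/s.
Product F3 = 0.685×288.3 = 197.48 g/s.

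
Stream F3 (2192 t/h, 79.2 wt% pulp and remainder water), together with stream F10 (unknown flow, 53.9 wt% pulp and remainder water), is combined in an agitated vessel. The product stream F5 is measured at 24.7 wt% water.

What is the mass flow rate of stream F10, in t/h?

Let F10 be the unknown flow. Total out = 2192 + F10.
water balance: 455.94 + 0.461·F10 = 0.247·(2192 + F10)
(0.461 − 0.247)·F10 = 0.247×2192 − 455.94 = 85.488
F10 = 85.488 / 0.214 = 399.48 t/h

399.5 t/h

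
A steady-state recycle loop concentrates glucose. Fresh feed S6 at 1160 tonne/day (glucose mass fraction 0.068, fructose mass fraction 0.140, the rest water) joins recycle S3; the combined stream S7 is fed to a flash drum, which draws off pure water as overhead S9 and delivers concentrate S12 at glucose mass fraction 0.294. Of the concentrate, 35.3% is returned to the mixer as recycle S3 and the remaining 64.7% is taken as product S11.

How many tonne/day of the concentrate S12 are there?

Overall glucose balance (none leaves overhead): glucose in fresh feed = glucose in product, i.e. 1160×0.068 = (1−0.353)·S12·0.294.
S12 = 78.88/(0.294×0.647) = 414.68 tonne/day.

414.7 tonne/day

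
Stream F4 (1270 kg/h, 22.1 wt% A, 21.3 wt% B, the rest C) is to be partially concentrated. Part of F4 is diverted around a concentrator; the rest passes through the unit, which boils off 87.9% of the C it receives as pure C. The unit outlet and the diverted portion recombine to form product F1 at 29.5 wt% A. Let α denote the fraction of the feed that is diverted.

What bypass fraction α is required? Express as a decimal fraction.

All 1270×0.221 = 280.67 kg/h of A reaches F1, so F1 = 280.67/0.295 = 951.42 kg/h and vapour = 318.58 kg/h.
The evaporator receives (1−α)·1270 of feed at 0.566 C and removes 0.879 of that C:
0.879×0.566×(1−α)×1270 = 318.58
(1−α) = 318.58/631.84 = 0.5042;  α = 0.4958.

0.496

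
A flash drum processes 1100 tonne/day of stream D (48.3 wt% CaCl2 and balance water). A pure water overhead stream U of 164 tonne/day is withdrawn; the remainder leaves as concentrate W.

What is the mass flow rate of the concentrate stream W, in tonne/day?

936 tonne/day

Concentrate = 1100 − 164 = 936 tonne/day.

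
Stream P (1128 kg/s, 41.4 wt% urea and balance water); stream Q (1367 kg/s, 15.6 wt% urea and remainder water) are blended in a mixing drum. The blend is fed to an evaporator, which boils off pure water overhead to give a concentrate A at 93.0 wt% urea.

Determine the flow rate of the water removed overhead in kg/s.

1764 kg/s

urea entering = 1128×0.414 + 1367×0.156 = 680.24 kg/s.
All urea reports to A, so A = 680.24/0.930 = 731.45 kg/s.
Total feed = 2495 kg/s; overhead = 2495 − 731.45 = 1763.6 kg/s.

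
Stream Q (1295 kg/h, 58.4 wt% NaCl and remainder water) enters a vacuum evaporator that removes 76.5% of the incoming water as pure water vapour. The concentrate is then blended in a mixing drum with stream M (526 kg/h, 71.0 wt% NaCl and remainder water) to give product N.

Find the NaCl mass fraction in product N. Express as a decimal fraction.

Vapour removed = 0.765×0.416×1295 = 412.12 kg/h; concentrate = 882.88 kg/h.
NaCl reaching the mixer = 756.28 (from concentrate) + 526×0.710 = 1129.7 kg/h.
Product flow = 882.88 + 526 = 1408.9 kg/h; NaCl fraction = 0.8019.

0.8019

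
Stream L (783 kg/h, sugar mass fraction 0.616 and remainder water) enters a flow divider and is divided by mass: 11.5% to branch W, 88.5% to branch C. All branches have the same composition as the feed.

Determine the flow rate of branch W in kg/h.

90.05 kg/h

Branch W flow = 0.115×783 = 90.045 kg/h.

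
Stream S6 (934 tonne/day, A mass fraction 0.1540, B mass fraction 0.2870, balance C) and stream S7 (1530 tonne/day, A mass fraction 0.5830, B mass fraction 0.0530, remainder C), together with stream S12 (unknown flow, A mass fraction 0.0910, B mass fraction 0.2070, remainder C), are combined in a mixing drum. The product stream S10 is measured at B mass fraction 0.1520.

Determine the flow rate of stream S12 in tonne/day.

461.5 tonne/day

Let S12 be the unknown flow. Total out = 2464 + S12.
B balance: 349.15 + 0.207·S12 = 0.152·(2464 + S12)
(0.207 − 0.152)·S12 = 0.152×2464 − 349.15 = 25.38
S12 = 25.38 / 0.055 = 461.45 tonne/day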